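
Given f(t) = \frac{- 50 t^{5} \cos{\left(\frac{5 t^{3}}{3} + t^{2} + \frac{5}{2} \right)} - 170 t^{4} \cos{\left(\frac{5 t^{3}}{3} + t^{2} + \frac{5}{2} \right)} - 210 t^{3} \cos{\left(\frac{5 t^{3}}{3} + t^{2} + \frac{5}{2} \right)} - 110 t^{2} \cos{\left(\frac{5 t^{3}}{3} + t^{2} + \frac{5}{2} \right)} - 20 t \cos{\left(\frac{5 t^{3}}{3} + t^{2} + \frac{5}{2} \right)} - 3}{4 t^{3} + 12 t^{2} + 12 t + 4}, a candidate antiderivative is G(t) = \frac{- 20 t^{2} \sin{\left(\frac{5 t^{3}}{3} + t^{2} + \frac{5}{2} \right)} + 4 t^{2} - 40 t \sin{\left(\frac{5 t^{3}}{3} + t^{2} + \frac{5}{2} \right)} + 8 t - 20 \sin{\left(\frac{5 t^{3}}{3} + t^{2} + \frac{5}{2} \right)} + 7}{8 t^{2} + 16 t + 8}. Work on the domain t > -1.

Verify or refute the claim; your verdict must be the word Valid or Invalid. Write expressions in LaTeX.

d/dt[G] = \frac{- 50 t^{5} \cos{\left(\frac{5 t^{3}}{3} + t^{2} + \frac{5}{2} \right)} - 170 t^{4} \cos{\left(\frac{5 t^{3}}{3} + t^{2} + \frac{5}{2} \right)} - 210 t^{3} \cos{\left(\frac{5 t^{3}}{3} + t^{2} + \frac{5}{2} \right)} - 110 t^{2} \cos{\left(\frac{5 t^{3}}{3} + t^{2} + \frac{5}{2} \right)} - 20 t \cos{\left(\frac{5 t^{3}}{3} + t^{2} + \frac{5}{2} \right)} - 3}{4 t^{3} + 12 t^{2} + 12 t + 4}
This equals f(t) exactly, so the claim holds.

Valid - differentiating G returns exactly f.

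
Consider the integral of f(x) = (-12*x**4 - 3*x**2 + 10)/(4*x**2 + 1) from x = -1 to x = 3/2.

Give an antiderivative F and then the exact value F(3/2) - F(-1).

Check any antiderivative F(x) by computing F'(x) and comparing it with f(x).
F(x) = -x**3 + 5*atan(2*x) is an antiderivative of f.
Check: d/dx[-x**3 + 5*atan(2*x)] = (-12*x**4 - 3*x**2 + 10)/(4*x**2 + 1) = f(x).
F(3/2) = -27/8 + 5*atan(3); F(-1) = 1 - 5*atan(2).
Integral = F(3/2) - F(-1) = -35/8 + 5*atan(2) + 5*atan(3).

Antiderivative: F(x) = -x**3 + 5*atan(2*x); value = -35/8 + 5*atan(2) + 5*atan(3)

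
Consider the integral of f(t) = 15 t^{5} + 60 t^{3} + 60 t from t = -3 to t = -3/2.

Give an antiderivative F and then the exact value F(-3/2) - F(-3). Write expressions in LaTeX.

f matches the chain-rule pattern g'(h)*h' with inner function h(t) = - t^{2} - 2; substituting u = h(t) collapses the integral.
F(t) = \frac{5 t^{6}}{2} + 15 t^{4} + 30 t^{2} is an antiderivative of f.
Check: d/dt[\frac{5 t^{6}}{2} + 15 t^{4} + 30 t^{2}] = 15 t^{5} + 60 t^{3} + 60 t = f(t).
F(-3/2) = \frac{22005}{128}; F(-3) = \frac{6615}{2}.
Integral = F(-3/2) - F(-3) = - \frac{401355}{128}.

Antiderivative: F(t) = \frac{5 t^{6}}{2} + 15 t^{4} + 30 t^{2}; value = - \frac{401355}{128}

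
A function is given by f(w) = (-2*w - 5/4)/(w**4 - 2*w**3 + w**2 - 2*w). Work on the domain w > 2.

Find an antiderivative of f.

The denominator factors as 4*w*(w - 2)*(w**2 + 1); partial fractions split f into directly integrable pieces: -(2*w - 21)/(20*(w**2 + 1)) - 21/(40*(w - 2)) + 5/(8*w).
Check: d/dw[(25*log(w) - 21*log(w - 2) - 2*log(w**2 + 1) + 42*atan(w))/40] = (-8*w - 5)/(4*w**4 - 8*w**3 + 4*w**2 - 8*w), which equals f(w).

An antiderivative is F(w) = (25*log(w) - 21*log(w - 2) - 2*log(w**2 + 1) + 42*atan(w))/40.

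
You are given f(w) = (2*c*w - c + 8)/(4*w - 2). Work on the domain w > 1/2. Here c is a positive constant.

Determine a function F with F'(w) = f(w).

A first test for any F(w): its w-derivative must equal f(w) identically.
Check: d/dw[c*w/2 + 2*log(4*w - 2)] = (2*c*w - c + 8)/(4*w - 2) = f(w).

An antiderivative is F(w) = c*w/2 + 2*log(4*w - 2).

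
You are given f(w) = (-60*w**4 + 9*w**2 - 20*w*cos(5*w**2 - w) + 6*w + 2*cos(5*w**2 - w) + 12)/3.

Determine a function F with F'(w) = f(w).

An antiderivative is F(w) = -4*w**5 + w**3 + w**2 + 4*w - 2*sin(5*w**2 - w)/3.

Recover f(w) by differentiating a candidate F(w); any mismatch rules it out.
Check: d/dw[-4*w**5 + w**3 + w**2 + 4*w - 2*sin(5*w**2 - w)/3] = -20*w**4 + 3*w**2 - 20*w*cos(5*w**2 - w)/3 + 2*w + 2*cos(5*w**2 - w)/3 + 4, which equals f(w).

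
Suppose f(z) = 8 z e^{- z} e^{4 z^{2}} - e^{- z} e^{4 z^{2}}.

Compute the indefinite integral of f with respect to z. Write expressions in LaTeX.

F(z) = e^{4 z^{2} - z} + C

f matches the chain-rule pattern g'(h)*h' with inner function h(z) = 4 z^{2} - z; substituting u = h(z) collapses the integral.
Check: d/dz[e^{4 z^{2} - z}] = 8 z e^{- z} e^{4 z^{2}} - e^{- z} e^{4 z^{2}} = f(z).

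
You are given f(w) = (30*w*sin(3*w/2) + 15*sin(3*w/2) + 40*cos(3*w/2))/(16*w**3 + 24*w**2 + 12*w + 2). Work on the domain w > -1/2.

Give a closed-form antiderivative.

An antiderivative is F(w) = -5*cos(3*w/2)/(4*w**2 + 4*w + 1).

f has the shape u'v + uv' for u = -5/(2*w + 1)**2 and v = cos(3*w/2) — it is the derivative of the product u*v.
Check: d/dw[-5*cos(3*w/2)/(4*w**2 + 4*w + 1)] = (30*w*sin(3*w/2) + 15*sin(3*w/2) + 40*cos(3*w/2))/(16*w**3 + 24*w**2 + 12*w + 2) = f(w).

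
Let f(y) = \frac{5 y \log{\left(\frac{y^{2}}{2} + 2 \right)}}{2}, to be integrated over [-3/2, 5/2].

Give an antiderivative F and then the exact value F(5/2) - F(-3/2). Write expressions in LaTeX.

Antiderivative: F(y) = \frac{5 y^{2} \log{\left(\frac{y^{2}}{2} + 2 \right)}}{4} - \frac{5 y^{2}}{4} + 5 \log{\left(y^{2} + 4 \right)}; value = - 5 \log{\left(\frac{25}{4} \right)} - 5 - \frac{45 \log{\left(\frac{25}{8} \right)}}{16} + 5 \log{\left(\frac{41}{4} \right)} + \frac{125 \log{\left(\frac{41}{8} \right)}}{16}

Whatever form F(y) takes, F'(y) = f(y) is non-negotiable.
F(y) = \frac{5 y^{2} \log{\left(\frac{y^{2}}{2} + 2 \right)}}{4} - \frac{5 y^{2}}{4} + 5 \log{\left(y^{2} + 4 \right)} is an antiderivative of f.
Check: d/dy[\frac{5 y^{2} \log{\left(\frac{y^{2}}{2} + 2 \right)}}{4} - \frac{5 y^{2}}{4} + 5 \log{\left(y^{2} + 4 \right)}] = \frac{5 y \log{\left(\frac{y^{2}}{2} + 2 \right)}}{2} = f(y).
F(5/2) = - \frac{125}{16} + 5 \log{\left(\frac{41}{4} \right)} + \frac{125 \log{\left(\frac{41}{8} \right)}}{16}; F(-3/2) = - \frac{45}{16} + \frac{45 \log{\left(\frac{25}{8} \right)}}{16} + 5 \log{\left(\frac{25}{4} \right)}.
Integral = F(5/2) - F(-3/2) = - 5 \log{\left(\frac{25}{4} \right)} - 5 - \frac{45 \log{\left(\frac{25}{8} \right)}}{16} + 5 \log{\left(\frac{41}{4} \right)} + \frac{125 \log{\left(\frac{41}{8} \right)}}{16}.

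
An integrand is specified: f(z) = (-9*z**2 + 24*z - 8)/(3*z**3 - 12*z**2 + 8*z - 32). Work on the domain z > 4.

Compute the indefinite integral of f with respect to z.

F(z) = -log(z - 4) - log(3*z**2/2 + 4) + C

Differentiate the proposed F(z) back; it has to land on f(z) exactly.
Check: d/dz[-log(z - 4) - log(3*z**2/2 + 4)] = (-9*z**2 + 24*z - 8)/(3*z**3 - 12*z**2 + 8*z - 32) = f(z).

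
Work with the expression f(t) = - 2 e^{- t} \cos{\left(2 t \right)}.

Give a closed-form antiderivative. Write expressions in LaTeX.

Any candidate F(t) must reproduce f(t) exactly when differentiated.
Check: d/dt[- \frac{4 e^{- t} \sin{\left(2 t \right)}}{5} + \frac{2 e^{- t} \cos{\left(2 t \right)}}{5}] = - 2 e^{- t} \cos{\left(2 t \right)} = f(t).

An antiderivative is F(t) = - \frac{4 e^{- t} \sin{\left(2 t \right)}}{5} + \frac{2 e^{- t} \cos{\left(2 t \right)}}{5}.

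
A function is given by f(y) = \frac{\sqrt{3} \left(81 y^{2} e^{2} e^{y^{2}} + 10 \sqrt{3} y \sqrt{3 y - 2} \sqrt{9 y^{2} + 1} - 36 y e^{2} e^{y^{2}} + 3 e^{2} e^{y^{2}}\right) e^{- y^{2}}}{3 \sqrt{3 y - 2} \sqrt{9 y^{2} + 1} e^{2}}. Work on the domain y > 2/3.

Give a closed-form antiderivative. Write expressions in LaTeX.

A first test for any F(y): its y-derivative must equal f(y) identically.
Check: d/dy[2 \sqrt{3 y - 2} \sqrt{3 y^{2} + \frac{1}{3}} - \frac{5 e^{- y^{2}}}{e^{2}}] = \frac{\sqrt{3} \left(81 y^{2} e^{2} e^{y^{2}} + 10 \sqrt{3} y \sqrt{3 y - 2} \sqrt{9 y^{2} + 1} - 36 y e^{2} e^{y^{2}} + 3 e^{2} e^{y^{2}}\right) e^{- y^{2}}}{3 \sqrt{3 y - 2} \sqrt{9 y^{2} + 1} e^{2}} = f(y).

An antiderivative is F(y) = 2 \sqrt{3 y - 2} \sqrt{3 y^{2} + \frac{1}{3}} - \frac{5 e^{- y^{2}}}{e^{2}}.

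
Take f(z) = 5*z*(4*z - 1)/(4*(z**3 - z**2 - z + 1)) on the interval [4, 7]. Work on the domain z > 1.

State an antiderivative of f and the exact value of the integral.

Factor the denominator (4*(z - 1)**2*(z + 1)) and decompose: f = 25/(16*(z + 1)) + 55/(16*(z - 1)) + 15/(8*(z - 1)**2); each piece integrates to a log, atan, or power term.
F(z) = 5*(11*(z - 1)*log(z - 1) + 5*(z - 1)*log(z + 1) - 6)/(16*(z - 1)) is an antiderivative of f.
Check: d/dz[5*(11*(z - 1)*log(z - 1) + 5*(z - 1)*log(z + 1) - 6)/(16*(z - 1))] = (20*z**2 - 5*z)/(4*z**3 - 4*z**2 - 4*z + 4), which equals f(z).
F(7) = -5/16 + 25*log(8)/16 + 55*log(6)/16; F(4) = -5/8 + 25*log(5)/16 + 55*log(3)/16.
Integral = F(7) - F(4) = -55*log(3)/16 - 25*log(5)/16 + 5/16 + 25*log(8)/16 + 55*log(6)/16.

Antiderivative: F(z) = 5*(11*(z - 1)*log(z - 1) + 5*(z - 1)*log(z + 1) - 6)/(16*(z - 1)); value = -55*log(3)/16 - 25*log(5)/16 + 5/16 + 25*log(8)/16 + 55*log(6)/16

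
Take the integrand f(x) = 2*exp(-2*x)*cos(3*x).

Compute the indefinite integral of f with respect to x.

F(x) = -2*(-3*sin(3*x) + 2*cos(3*x))*exp(-2*x)/13 + C

For F(x) to be correct the identity F'(x) - f(x) = 0 must hold.
Check: d/dx[-2*(-3*sin(3*x) + 2*cos(3*x))*exp(-2*x)/13] = 2*exp(-2*x)*cos(3*x) = f(x).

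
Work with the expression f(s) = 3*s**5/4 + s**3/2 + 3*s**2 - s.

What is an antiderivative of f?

An antiderivative is F(s) = s**6/8 + s**4/8 + s**3 - s**2/2.

Integrate term by term and add the pieces.
Check: d/ds[s**6/8 + s**4/8 + s**3 - s**2/2] = 3*s**5/4 + s**3/2 + 3*s**2 - s = f(s).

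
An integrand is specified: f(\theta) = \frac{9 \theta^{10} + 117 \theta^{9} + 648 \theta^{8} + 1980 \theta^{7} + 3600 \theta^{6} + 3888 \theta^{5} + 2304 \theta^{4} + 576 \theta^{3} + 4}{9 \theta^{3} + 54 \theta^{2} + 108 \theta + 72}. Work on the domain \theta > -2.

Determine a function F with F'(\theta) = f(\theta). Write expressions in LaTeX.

Recover f(\theta) by differentiating a candidate F(\theta); any mismatch rules it out.
Check: d/d\theta[\frac{9 \theta^{10} + 108 \theta^{9} + 540 \theta^{8} + 1440 \theta^{7} + 2160 \theta^{6} + 1728 \theta^{5} + 576 \theta^{4} - 16}{72 \theta^{2} + 288 \theta + 288}] = \frac{9 \theta^{10} + 117 \theta^{9} + 648 \theta^{8} + 1980 \theta^{7} + 3600 \theta^{6} + 3888 \theta^{5} + 2304 \theta^{4} + 576 \theta^{3} + 4}{9 \theta^{3} + 54 \theta^{2} + 108 \theta + 72} = f(\theta).

An antiderivative is F(\theta) = \frac{9 \theta^{10} + 108 \theta^{9} + 540 \theta^{8} + 1440 \theta^{7} + 2160 \theta^{6} + 1728 \theta^{5} + 576 \theta^{4} - 16}{72 \theta^{2} + 288 \theta + 288}.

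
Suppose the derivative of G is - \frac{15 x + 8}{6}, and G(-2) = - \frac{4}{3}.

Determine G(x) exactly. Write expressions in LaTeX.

Any candidate G(x) must reproduce the stated G'(x) exactly.
A general antiderivative is - \frac{5 x^{2}}{4} - \frac{4 x}{3} + 2 + C.
The condition gives C = - \frac{4}{3} - (- \frac{1}{3}) = -1.
So G(x) = - \frac{15 x^{2} + 16 x - 12}{12}.
Check: d/dx[- \frac{15 x^{2} + 16 x - 12}{12}] = - \frac{5 x}{2} - \frac{4}{3}, which equals G'(x).

G(x) = - \frac{15 x^{2} + 16 x - 12}{12}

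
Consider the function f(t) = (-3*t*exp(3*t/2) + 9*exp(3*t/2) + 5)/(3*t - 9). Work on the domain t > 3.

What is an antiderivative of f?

An antiderivative is F(t) = -2*exp(3*t/2)/3 + 5*log(t - 3)/3.

Any candidate F(t) must reproduce f(t) exactly when differentiated.
Check: d/dt[-2*exp(3*t/2)/3 + 5*log(t - 3)/3] = (-3*t*exp(3*t/2) + 9*exp(3*t/2) + 5)/(3*t - 9) = f(t).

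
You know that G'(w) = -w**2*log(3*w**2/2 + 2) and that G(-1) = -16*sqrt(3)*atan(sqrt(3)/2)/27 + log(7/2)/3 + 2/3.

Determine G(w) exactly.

Differentiate the proposed G(w) back; it has to land on the given G'(w).
A general antiderivative is -w**3*log(3*w**2/2 + 2)/3 + 2*w**3/9 - 8*w/9 + 16*sqrt(3)*atan(sqrt(3)*w/2)/27 + C.
The condition gives C = -16*sqrt(3)*atan(sqrt(3)/2)/27 + log(7/2)/3 + 2/3 - (-16*sqrt(3)*atan(sqrt(3)/2)/27 + log(7/2)/3 + 2/3) = 0.
So G(w) = -(9*w**3*log(3*w**2/2 + 2) - 6*w**3 + 24*w - 16*sqrt(3)*atan(sqrt(3)*w/2))/27.
Check: d/dw[-(9*w**3*log(3*w**2/2 + 2) - 6*w**3 + 24*w - 16*sqrt(3)*atan(sqrt(3)*w/2))/27] = -w**2*log(3*w**2/2 + 2) = G'(w).

G(w) = -(9*w**3*log(3*w**2/2 + 2) - 6*w**3 + 24*w - 16*sqrt(3)*atan(sqrt(3)*w/2))/27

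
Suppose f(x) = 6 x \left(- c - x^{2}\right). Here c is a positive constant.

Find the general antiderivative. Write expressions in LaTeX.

Check any antiderivative F(x) by computing F'(x) and comparing it with f(x).
Check: d/dx[- \frac{3 x^{2} \left(2 c + x^{2}\right)}{2}] = - 6 c x - 6 x^{3}, which equals f(x).

F(x) = - \frac{3 x^{2} \left(2 c + x^{2}\right)}{2} + C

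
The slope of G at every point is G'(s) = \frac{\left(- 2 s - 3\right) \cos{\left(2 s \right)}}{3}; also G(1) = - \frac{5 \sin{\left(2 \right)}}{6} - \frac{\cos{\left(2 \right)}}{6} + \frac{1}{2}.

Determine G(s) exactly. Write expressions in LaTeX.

G(s) = - \frac{2 s \sin{\left(2 s \right)} + 3 \sin{\left(2 s \right)} + \cos{\left(2 s \right)} - 3}{6}

A first test for any G(s): its s-derivative must equal the given G'(s).
A general antiderivative is - \frac{s \sin{\left(2 s \right)}}{3} - \frac{\sin{\left(2 s \right)}}{2} - \frac{\cos{\left(2 s \right)}}{6} + C.
The condition gives C = - \frac{5 \sin{\left(2 \right)}}{6} - \frac{\cos{\left(2 \right)}}{6} + \frac{1}{2} - (- \frac{5 \sin{\left(2 \right)}}{6} - \frac{\cos{\left(2 \right)}}{6}) = \frac{1}{2}.
So G(s) = - \frac{2 s \sin{\left(2 s \right)} + 3 \sin{\left(2 s \right)} + \cos{\left(2 s \right)} - 3}{6}.
Check: d/ds[- \frac{2 s \sin{\left(2 s \right)} + 3 \sin{\left(2 s \right)} + \cos{\left(2 s \right)} - 3}{6}] = - \frac{2 s \cos{\left(2 s \right)}}{3} - \cos{\left(2 s \right)}, which equals G'(s).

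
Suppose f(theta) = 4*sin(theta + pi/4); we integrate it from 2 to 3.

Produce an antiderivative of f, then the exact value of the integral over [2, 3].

A first test for any F(theta): its theta-derivative must equal f(theta) identically.
F(theta) = -4*cos(theta + pi/4) is an antiderivative of f.
Check: d/dtheta[-4*cos(theta + pi/4)] = 4*sin(theta + pi/4) = f(theta).
F(3) = -4*cos(pi/4 + 3); F(2) = -4*cos(pi/4 + 2).
Integral = F(3) - F(2) = 4*cos(pi/4 + 2) - 4*cos(pi/4 + 3).

Antiderivative: F(theta) = -4*cos(theta + pi/4); value = 4*cos(pi/4 + 2) - 4*cos(pi/4 + 3)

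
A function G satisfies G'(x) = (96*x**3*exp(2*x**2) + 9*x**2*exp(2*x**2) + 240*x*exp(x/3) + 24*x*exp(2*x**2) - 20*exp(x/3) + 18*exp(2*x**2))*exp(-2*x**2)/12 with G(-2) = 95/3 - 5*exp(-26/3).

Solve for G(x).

G(x) = 2*x**4 + x**3/4 + x**2 + 3*x/2 - 5*exp(x/3)*exp(-2*x**2) + 2/3

A candidate passes only if d/dx[G] lands on the given G'(x) exactly.
A general antiderivative is 2*x**4 + x**3/4 + x**2 + 3*x/2 - 5*exp(-2*x**2 + x/3) + 5/3 + C.
The condition gives C = 95/3 - 5*exp(-26/3) - (98/3 - 5*exp(-26/3)) = -1.
So G(x) = 2*x**4 + x**3/4 + x**2 + 3*x/2 - 5*exp(x/3)*exp(-2*x**2) + 2/3.
Check: d/dx[2*x**4 + x**3/4 + x**2 + 3*x/2 - 5*exp(x/3)*exp(-2*x**2) + 2/3] = (96*x**3*exp(2*x**2) + 9*x**2*exp(2*x**2) + 240*x*exp(x/3) + 24*x*exp(2*x**2) - 20*exp(x/3) + 18*exp(2*x**2))*exp(-2*x**2)/12 = G'(x).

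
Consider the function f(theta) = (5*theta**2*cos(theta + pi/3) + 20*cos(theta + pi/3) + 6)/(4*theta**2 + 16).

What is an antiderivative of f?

Check any antiderivative F(theta) by computing F'(theta) and comparing it with f(theta).
Check: d/dtheta[(5*sin(theta + pi/3) + 3*atan(theta/2))/4] = (5*theta**2*cos(theta + pi/3) + 20*cos(theta + pi/3) + 6)/(4*theta**2 + 16) = f(theta).

An antiderivative is F(theta) = (5*sin(theta + pi/3) + 3*atan(theta/2))/4.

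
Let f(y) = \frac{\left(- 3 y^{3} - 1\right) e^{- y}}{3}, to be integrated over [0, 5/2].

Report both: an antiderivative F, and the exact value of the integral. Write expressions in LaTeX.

f has the shape u'v + uv' for u = y^{3} + 3 y^{2} + 6 y + \frac{19}{3} and v = e^{- y} — it is the derivative of the product u*v.
F(y) = \frac{\left(3 y^{3} + 9 y^{2} + 18 y + 19\right) e^{- y}}{3} is an antiderivative of f.
Check: d/dy[\frac{\left(3 y^{3} + 9 y^{2} + 18 y + 19\right) e^{- y}}{3}] = \frac{\left(- 3 y^{3} - 1\right) e^{- y}}{3} = f(y).
F(5/2) = \frac{1337}{24 e^{\frac{5}{2}}}; F(0) = \frac{19}{3}.
Integral = F(5/2) - F(0) = - \frac{19}{3} + \frac{1337}{24 e^{\frac{5}{2}}}.

Antiderivative: F(y) = \frac{\left(3 y^{3} + 9 y^{2} + 18 y + 19\right) e^{- y}}{3}; value = - \frac{19}{3} + \frac{1337}{24 e^{\frac{5}{2}}}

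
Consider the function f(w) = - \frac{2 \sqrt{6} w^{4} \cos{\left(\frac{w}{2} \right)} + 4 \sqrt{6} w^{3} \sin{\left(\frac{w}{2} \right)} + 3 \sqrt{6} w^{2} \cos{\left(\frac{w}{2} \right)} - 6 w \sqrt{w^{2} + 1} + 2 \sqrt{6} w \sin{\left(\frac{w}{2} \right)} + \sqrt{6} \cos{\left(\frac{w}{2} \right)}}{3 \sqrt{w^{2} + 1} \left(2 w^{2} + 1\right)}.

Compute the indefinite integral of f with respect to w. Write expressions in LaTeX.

A candidate is checked by its d/dw: the result must match f(w).
Check: d/dw[- \frac{2 \sqrt{6} \sqrt{w^{2} + 1} \sin{\left(\frac{w}{2} \right)}}{3} + \frac{\log{\left(2 w^{2} + 1 \right)}}{2}] = \frac{- 2 \sqrt{6} w^{4} \cos{\left(\frac{w}{2} \right)} - 4 \sqrt{6} w^{3} \sin{\left(\frac{w}{2} \right)} - 3 \sqrt{6} w^{2} \cos{\left(\frac{w}{2} \right)} + 6 w \sqrt{w^{2} + 1} - 2 \sqrt{6} w \sin{\left(\frac{w}{2} \right)} - \sqrt{6} \cos{\left(\frac{w}{2} \right)}}{6 w^{2} \sqrt{w^{2} + 1} + 3 \sqrt{w^{2} + 1}}, which equals f(w).

F(w) = - \frac{2 \sqrt{6} \sqrt{w^{2} + 1} \sin{\left(\frac{w}{2} \right)}}{3} + \frac{\log{\left(2 w^{2} + 1 \right)}}{2} + C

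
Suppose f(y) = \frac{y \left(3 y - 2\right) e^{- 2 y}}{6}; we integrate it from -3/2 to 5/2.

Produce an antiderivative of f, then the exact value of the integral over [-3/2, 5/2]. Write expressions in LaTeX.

f has the shape u'v + uv' for u = - \frac{y^{2}}{4} - \frac{y}{12} - \frac{1}{24} and v = e^{- 2 y} — it is the derivative of the product u*v.
F(y) = \frac{\left(- 6 y^{2} - 2 y - 1\right) e^{- 2 y}}{24} is an antiderivative of f.
Check: d/dy[\frac{\left(- 6 y^{2} - 2 y - 1\right) e^{- 2 y}}{24}] = \frac{\left(3 y^{2} - 2 y\right) e^{- 2 y}}{6}, which equals f(y).
F(5/2) = - \frac{29}{16 e^{5}}; F(-3/2) = - \frac{23 e^{3}}{48}.
Integral = F(5/2) - F(-3/2) = - \frac{29}{16 e^{5}} + \frac{23 e^{3}}{48}.

Antiderivative: F(y) = \frac{\left(- 6 y^{2} - 2 y - 1\right) e^{- 2 y}}{24}; value = - \frac{29}{16 e^{5}} + \frac{23 e^{3}}{48}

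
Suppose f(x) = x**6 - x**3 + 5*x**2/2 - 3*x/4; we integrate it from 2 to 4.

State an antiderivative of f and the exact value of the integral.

The integrand splits into summands that can be handled one at a time.
F(x) = x**7/7 - x**4/4 + 5*x**3/6 - 3*x**2/8 is an antiderivative of f.
Check: d/dx[x**7/7 - x**4/4 + 5*x**3/6 - 3*x**2/8] = x**6 - x**3 + 5*x**2/2 - 3*x/4 = f(x).
F(4) = 48802/21; F(2) = 817/42.
Integral = F(4) - F(2) = 96787/42.

Antiderivative: F(x) = x**7/7 - x**4/4 + 5*x**3/6 - 3*x**2/8; value = 96787/42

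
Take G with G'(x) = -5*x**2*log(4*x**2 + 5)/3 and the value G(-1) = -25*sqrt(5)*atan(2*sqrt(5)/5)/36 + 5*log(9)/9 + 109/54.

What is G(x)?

G(x) = -5*x**3*log(4*x**2 + 5)/9 + 10*x**3/27 - 25*x/18 + 25*sqrt(5)*atan(2*sqrt(5)*x/5)/36 + 1

The proposed G(x) is checked by its d/dx: the result must match the given G'(x).
A general antiderivative is -5*x**3*log(4*x**2 + 5)/9 + 10*x**3/27 - 25*x/18 + 25*sqrt(5)*atan(2*sqrt(5)*x/5)/36 + C.
The condition gives C = -25*sqrt(5)*atan(2*sqrt(5)/5)/36 + 5*log(9)/9 + 109/54 - (-25*sqrt(5)*atan(2*sqrt(5)/5)/36 + 55/54 + 5*log(9)/9) = 1.
So G(x) = -5*x**3*log(4*x**2 + 5)/9 + 10*x**3/27 - 25*x/18 + 25*sqrt(5)*atan(2*sqrt(5)*x/5)/36 + 1.
Check: d/dx[-5*x**3*log(4*x**2 + 5)/9 + 10*x**3/27 - 25*x/18 + 25*sqrt(5)*atan(2*sqrt(5)*x/5)/36 + 1] = -5*x**2*log(4*x**2 + 5)/3 = G'(x).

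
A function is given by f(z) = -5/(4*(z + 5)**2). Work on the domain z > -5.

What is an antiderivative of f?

For F(z) to be correct the identity F'(z) - f(z) = 0 must hold.
Check: d/dz[5/(4*(z + 5))] = -5/(4*z**2 + 40*z + 100), which equals f(z).

An antiderivative is F(z) = 5/(4*(z + 5)).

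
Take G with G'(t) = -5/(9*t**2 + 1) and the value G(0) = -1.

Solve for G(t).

G(t) = -5*atan(3*t)/3 - 1

For G(t) to be correct, d/dt[G] must agree with the stated G'(t) identically.
A general antiderivative is -5*atan(3*t)/3 + C.
The condition gives C = -1 - (0) = -1.
So G(t) = -5*atan(3*t)/3 - 1.
Check: d/dt[-5*atan(3*t)/3 - 1] = -5/(9*t**2 + 1) = G'(t).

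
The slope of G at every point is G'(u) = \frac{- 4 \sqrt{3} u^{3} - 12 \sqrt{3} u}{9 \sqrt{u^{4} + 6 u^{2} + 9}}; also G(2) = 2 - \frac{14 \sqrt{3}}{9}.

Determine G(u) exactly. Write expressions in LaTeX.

G'(u) matches the chain-rule pattern g'(h)*h' with inner function h(u) = \frac{u^{4}}{3} + 2 u^{2} + 3; substituting w = h(u) collapses the integral.
A general antiderivative is - \frac{2 \sqrt{\frac{u^{4}}{3} + 2 u^{2} + 3}}{3} + C.
The condition gives C = 2 - \frac{14 \sqrt{3}}{9} - (- \frac{14 \sqrt{3}}{9}) = 2.
So G(u) = \frac{\sqrt{3} \left(- 2 \sqrt{u^{4} + 6 u^{2} + 9} + 6 \sqrt{3}\right)}{9}.
Check: d/du[\frac{\sqrt{3} \left(- 2 \sqrt{u^{4} + 6 u^{2} + 9} + 6 \sqrt{3}\right)}{9}] = \frac{- 4 \sqrt{3} u^{3} - 12 \sqrt{3} u}{9 \sqrt{u^{4} + 6 u^{2} + 9}} = G'(u).

G(u) = \frac{\sqrt{3} \left(- 2 \sqrt{u^{4} + 6 u^{2} + 9} + 6 \sqrt{3}\right)}{9}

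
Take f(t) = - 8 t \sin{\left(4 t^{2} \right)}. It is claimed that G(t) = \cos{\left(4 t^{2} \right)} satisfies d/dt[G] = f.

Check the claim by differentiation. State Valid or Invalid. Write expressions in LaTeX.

Valid: G'(t) = f(t).

d/dt[G] = - 8 t \sin{\left(4 t^{2} \right)}
This equals f(t) exactly, so the claim holds.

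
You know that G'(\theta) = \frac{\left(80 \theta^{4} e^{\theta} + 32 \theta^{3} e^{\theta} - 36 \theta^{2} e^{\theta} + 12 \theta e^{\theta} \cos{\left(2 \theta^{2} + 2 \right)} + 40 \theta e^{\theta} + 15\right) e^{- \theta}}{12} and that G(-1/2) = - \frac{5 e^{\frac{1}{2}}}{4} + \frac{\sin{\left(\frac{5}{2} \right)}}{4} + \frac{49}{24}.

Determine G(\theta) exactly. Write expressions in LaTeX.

A first test for any G(\theta): its \theta-derivative must equal the given G'(\theta).
A general antiderivative is \frac{4 \theta^{5}}{3} + \frac{2 \theta^{4}}{3} - \theta^{3} + \frac{5 \theta^{2}}{3} + \frac{\sin{\left(2 \theta^{2} + 2 \right)}}{4} + 1 - \frac{5 e^{- \theta}}{4} + C.
The condition gives C = - \frac{5 e^{\frac{1}{2}}}{4} + \frac{\sin{\left(\frac{5}{2} \right)}}{4} + \frac{49}{24} - (- \frac{5 e^{\frac{1}{2}}}{4} + \frac{\sin{\left(\frac{5}{2} \right)}}{4} + \frac{37}{24}) = \frac{1}{2}.
So G(\theta) = \frac{4 \theta^{5}}{3} + \frac{2 \theta^{4}}{3} - \theta^{3} + \frac{5 \theta^{2}}{3} + \frac{\sin{\left(2 \theta^{2} + 2 \right)}}{4} + \frac{3}{2} - \frac{5 e^{- \theta}}{4}.
Check: d/d\theta[\frac{4 \theta^{5}}{3} + \frac{2 \theta^{4}}{3} - \theta^{3} + \frac{5 \theta^{2}}{3} + \frac{\sin{\left(2 \theta^{2} + 2 \right)}}{4} + \frac{3}{2} - \frac{5 e^{- \theta}}{4}] = \frac{\left(80 \theta^{4} e^{\theta} + 32 \theta^{3} e^{\theta} - 36 \theta^{2} e^{\theta} + 12 \theta e^{\theta} \cos{\left(2 \theta^{2} + 2 \right)} + 40 \theta e^{\theta} + 15\right) e^{- \theta}}{12} = G'(\theta).

G(\theta) = \frac{4 \theta^{5}}{3} + \frac{2 \theta^{4}}{3} - \theta^{3} + \frac{5 \theta^{2}}{3} + \frac{\sin{\left(2 \theta^{2} + 2 \right)}}{4} + \frac{3}{2} - \frac{5 e^{- \theta}}{4}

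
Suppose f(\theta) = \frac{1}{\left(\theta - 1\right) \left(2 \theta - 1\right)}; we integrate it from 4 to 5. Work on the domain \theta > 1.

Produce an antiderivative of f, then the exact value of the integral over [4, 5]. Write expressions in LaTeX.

Antiderivative: F(\theta) = \log{\left(\theta - 1 \right)} - \log{\left(\theta - \frac{1}{2} \right)}; value = - \log{\left(\frac{9}{2} \right)} - \log{\left(3 \right)} + \log{\left(\frac{7}{2} \right)} + \log{\left(4 \right)}

Factor the denominator (\left(\theta - 1\right) \left(2 \theta - 1\right)) and decompose: f = - \frac{2}{2 \theta - 1} + \frac{1}{\theta - 1}; each piece integrates to a log, atan, or power term.
F(\theta) = \log{\left(\theta - 1 \right)} - \log{\left(\theta - \frac{1}{2} \right)} is an antiderivative of f.
Check: d/d\theta[\log{\left(\theta - 1 \right)} - \log{\left(\theta - \frac{1}{2} \right)}] = \frac{1}{2 \theta^{2} - 3 \theta + 1}, which equals f(\theta).
F(5) = - \log{\left(\frac{9}{2} \right)} + \log{\left(4 \right)}; F(4) = - \log{\left(\frac{7}{2} \right)} + \log{\left(3 \right)}.
Integral = F(5) - F(4) = - \log{\left(\frac{9}{2} \right)} - \log{\left(3 \right)} + \log{\left(\frac{7}{2} \right)} + \log{\left(4 \right)}.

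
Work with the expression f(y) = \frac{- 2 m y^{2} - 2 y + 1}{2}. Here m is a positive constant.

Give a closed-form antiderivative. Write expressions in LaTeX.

Check any antiderivative F(y) by computing F'(y) and comparing it with f(y).
Check: d/dy[\frac{y \left(- 2 m y^{2} - 3 y + 3\right)}{6}] = - m y^{2} - y + \frac{1}{2}, which equals f(y).

An antiderivative is F(y) = \frac{y \left(- 2 m y^{2} - 3 y + 3\right)}{6}.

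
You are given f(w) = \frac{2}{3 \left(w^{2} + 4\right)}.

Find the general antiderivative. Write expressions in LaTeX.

An antiderivative F(w) passes only if d/dw[F] lands on f(w) exactly.
Check: d/dw[\frac{\operatorname{atan}{\left(\frac{w}{2} \right)}}{3}] = \frac{2}{3 w^{2} + 12}, which equals f(w).

F(w) = \frac{\operatorname{atan}{\left(\frac{w}{2} \right)}}{3} + C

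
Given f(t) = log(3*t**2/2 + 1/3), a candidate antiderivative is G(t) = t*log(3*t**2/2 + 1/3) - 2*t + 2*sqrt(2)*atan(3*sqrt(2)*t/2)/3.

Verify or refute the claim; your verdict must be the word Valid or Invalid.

Valid. The derivative of G reproduces f.

d/dt[G] = log(9*t**2 + 2) - log(6)
This equals f(t) exactly, so the claim holds.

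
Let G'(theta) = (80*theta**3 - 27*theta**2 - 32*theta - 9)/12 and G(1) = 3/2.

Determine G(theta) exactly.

G(theta) = 5*theta**4/3 - 3*theta**3/4 - 4*theta**2/3 - 3*theta/4 + 8/3

A first test for any G(theta): its theta-derivative must equal the given G'(theta).
A general antiderivative is 5*theta**4/3 - 3*theta**3/4 - 4*theta**2/3 - 3*theta/4 + 2/3 + C.
The condition gives C = 3/2 - (-1/2) = 2.
So G(theta) = 5*theta**4/3 - 3*theta**3/4 - 4*theta**2/3 - 3*theta/4 + 8/3.
Check: d/dtheta[5*theta**4/3 - 3*theta**3/4 - 4*theta**2/3 - 3*theta/4 + 8/3] = 20*theta**3/3 - 9*theta**2/4 - 8*theta/3 - 3/4, which equals G'(theta).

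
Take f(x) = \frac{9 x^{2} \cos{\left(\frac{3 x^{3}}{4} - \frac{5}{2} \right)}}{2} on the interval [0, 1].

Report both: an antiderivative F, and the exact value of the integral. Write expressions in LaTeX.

f matches the chain-rule pattern g'(h)*h' with inner function h(x) = \frac{3 x^{3}}{4} - \frac{5}{2}; substituting u = h(x) collapses the integral.
F(x) = 2 \sin{\left(\frac{3 x^{3}}{4} - \frac{5}{2} \right)} is an antiderivative of f.
Check: d/dx[2 \sin{\left(\frac{3 x^{3}}{4} - \frac{5}{2} \right)}] = \frac{9 x^{2} \cos{\left(\frac{3 x^{3}}{4} - \frac{5}{2} \right)}}{2} = f(x).
F(1) = - 2 \sin{\left(\frac{7}{4} \right)}; F(0) = - 2 \sin{\left(\frac{5}{2} \right)}.
Integral = F(1) - F(0) = - 2 \sin{\left(\frac{7}{4} \right)} + 2 \sin{\left(\frac{5}{2} \right)}.

Antiderivative: F(x) = 2 \sin{\left(\frac{3 x^{3}}{4} - \frac{5}{2} \right)}; value = - 2 \sin{\left(\frac{7}{4} \right)} + 2 \sin{\left(\frac{5}{2} \right)}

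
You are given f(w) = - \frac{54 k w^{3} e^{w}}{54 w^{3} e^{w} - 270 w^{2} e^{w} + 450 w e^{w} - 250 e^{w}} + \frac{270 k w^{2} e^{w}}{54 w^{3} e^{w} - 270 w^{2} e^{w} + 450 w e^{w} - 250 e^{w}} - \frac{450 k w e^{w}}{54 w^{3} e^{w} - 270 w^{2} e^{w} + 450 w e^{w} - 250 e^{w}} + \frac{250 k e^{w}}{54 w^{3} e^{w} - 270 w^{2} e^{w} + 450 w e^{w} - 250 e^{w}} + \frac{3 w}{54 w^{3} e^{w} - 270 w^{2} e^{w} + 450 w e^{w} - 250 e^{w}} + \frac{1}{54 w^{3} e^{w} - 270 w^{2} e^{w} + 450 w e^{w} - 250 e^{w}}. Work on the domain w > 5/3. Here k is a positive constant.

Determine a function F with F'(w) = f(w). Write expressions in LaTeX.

Integrate term by term and add the pieces.
Check: d/dw[- k w - \frac{1}{18 w^{2} e^{w} - 60 w e^{w} + 50 e^{w}}] = \frac{- 54 k w^{3} e^{w} + 270 k w^{2} e^{w} - 450 k w e^{w} + 250 k e^{w} + 3 w + 1}{54 w^{3} e^{w} - 270 w^{2} e^{w} + 450 w e^{w} - 250 e^{w}}, which equals f(w).

An antiderivative is F(w) = - k w - \frac{1}{18 w^{2} e^{w} - 60 w e^{w} + 50 e^{w}}.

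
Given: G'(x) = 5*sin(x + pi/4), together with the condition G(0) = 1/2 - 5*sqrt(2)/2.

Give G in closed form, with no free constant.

G(x) = (1 - 10*cos(x + pi/4))/2

Since d/dx undoes antidifferentiation here, G(x) must give back the stated G'(x).
A general antiderivative is -5*cos(x + pi/4) + C.
The condition gives C = 1/2 - 5*sqrt(2)/2 - (-5*sqrt(2)/2) = 1/2.
So G(x) = (1 - 10*cos(x + pi/4))/2.
Check: d/dx[(1 - 10*cos(x + pi/4))/2] = 5*sin(x + pi/4) = G'(x).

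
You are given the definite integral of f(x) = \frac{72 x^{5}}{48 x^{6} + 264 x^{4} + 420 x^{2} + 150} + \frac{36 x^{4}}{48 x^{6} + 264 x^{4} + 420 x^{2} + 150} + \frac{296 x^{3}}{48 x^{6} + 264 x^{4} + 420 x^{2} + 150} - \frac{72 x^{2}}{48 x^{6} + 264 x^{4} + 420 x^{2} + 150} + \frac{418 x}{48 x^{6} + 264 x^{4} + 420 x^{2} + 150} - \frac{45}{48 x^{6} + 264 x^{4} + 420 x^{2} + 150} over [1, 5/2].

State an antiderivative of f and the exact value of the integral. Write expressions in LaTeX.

Antiderivative: F(x) = \frac{\frac{4}{3} - \frac{3 x}{2}}{2 x^{2} + 5} + \frac{3 \log{\left(2 x^{2} + 1 \right)}}{4}; value = - \frac{3 \log{\left(3 \right)}}{4} - \frac{4}{35} + \frac{3 \log{\left(\frac{27}{2} \right)}}{4}

The integrand splits into summands that can be handled one at a time.
F(x) = \frac{\frac{4}{3} - \frac{3 x}{2}}{2 x^{2} + 5} + \frac{3 \log{\left(2 x^{2} + 1 \right)}}{4} is an antiderivative of f.
Check: d/dx[\frac{\frac{4}{3} - \frac{3 x}{2}}{2 x^{2} + 5} + \frac{3 \log{\left(2 x^{2} + 1 \right)}}{4}] = \frac{72 x^{5} + 36 x^{4} + 296 x^{3} - 72 x^{2} + 418 x - 45}{48 x^{6} + 264 x^{4} + 420 x^{2} + 150}, which equals f(x).
F(5/2) = - \frac{29}{210} + \frac{3 \log{\left(\frac{27}{2} \right)}}{4}; F(1) = - \frac{1}{42} + \frac{3 \log{\left(3 \right)}}{4}.
Integral = F(5/2) - F(1) = - \frac{3 \log{\left(3 \right)}}{4} - \frac{4}{35} + \frac{3 \log{\left(\frac{27}{2} \right)}}{4}.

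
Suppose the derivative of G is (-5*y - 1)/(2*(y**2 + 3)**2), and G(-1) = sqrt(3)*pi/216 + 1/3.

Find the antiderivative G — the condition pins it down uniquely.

G(y) = -y/(12*y**2 + 36) - sqrt(3)*atan(sqrt(3)*y/3)/36 + 15/(12*y**2 + 36)

Recover the given G'(y) by differentiating a candidate G(y); any mismatch rules it out.
A general antiderivative is -(y - 15)/(12*y**2 + 36) - sqrt(3)*atan(sqrt(3)*y/3)/36 + C.
The condition gives C = sqrt(3)*pi/216 + 1/3 - (sqrt(3)*pi/216 + 1/3) = 0.
So G(y) = -y/(12*y**2 + 36) - sqrt(3)*atan(sqrt(3)*y/3)/36 + 15/(12*y**2 + 36).
Check: d/dy[-y/(12*y**2 + 36) - sqrt(3)*atan(sqrt(3)*y/3)/36 + 15/(12*y**2 + 36)] = (-5*y - 1)/(2*y**4 + 12*y**2 + 18), which equals G'(y).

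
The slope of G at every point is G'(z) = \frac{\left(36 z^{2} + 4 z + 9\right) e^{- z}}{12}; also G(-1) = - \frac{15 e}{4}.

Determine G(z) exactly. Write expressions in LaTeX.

G(z) = \frac{\left(- 36 z^{2} - 76 z - 85\right) e^{- z}}{12}

G'(z) has the shape u'v + uv' for u = - 3 z^{2} - \frac{19 z}{3} - \frac{85}{12} and v = e^{- z} — it is the derivative of the product u*v.
A general antiderivative is \frac{\left(- 36 z^{2} - 76 z - 85\right) e^{- z}}{12} + C.
The condition gives C = - \frac{15 e}{4} - (- \frac{15 e}{4}) = 0.
So G(z) = \frac{\left(- 36 z^{2} - 76 z - 85\right) e^{- z}}{12}.
Check: d/dz[\frac{\left(- 36 z^{2} - 76 z - 85\right) e^{- z}}{12}] = \frac{\left(36 z^{2} + 4 z + 9\right) e^{- z}}{12} = G'(z).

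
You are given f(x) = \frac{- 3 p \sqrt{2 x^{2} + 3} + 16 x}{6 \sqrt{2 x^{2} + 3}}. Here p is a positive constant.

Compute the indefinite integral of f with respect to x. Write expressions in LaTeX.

F(x) = - \frac{p x}{2} + \frac{4 \sqrt{2 x^{2} + 3}}{3} + C

Whatever form F(x) takes, F'(x) = f(x) is non-negotiable.
Check: d/dx[- \frac{p x}{2} + \frac{4 \sqrt{2 x^{2} + 3}}{3}] = \frac{- 3 p \sqrt{2 x^{2} + 3} + 16 x}{6 \sqrt{2 x^{2} + 3}} = f(x).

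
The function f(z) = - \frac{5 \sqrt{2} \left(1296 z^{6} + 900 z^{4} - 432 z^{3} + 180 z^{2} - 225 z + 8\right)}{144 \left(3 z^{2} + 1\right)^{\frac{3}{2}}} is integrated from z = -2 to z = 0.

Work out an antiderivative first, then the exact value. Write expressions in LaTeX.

Recognize the product-rule pattern: f = u'v + uv' with u = - \frac{5 \sqrt{\frac{3 z^{2}}{2} + \frac{1}{2}}}{3}, v = \frac{3 z^{3}}{2} + \frac{z}{3} - 2 + \frac{3}{4 \left(2 z^{2} + \frac{2}{3}\right)}, so integration by parts undoes it.
F(z) = - \frac{5 \sqrt{\frac{3 z^{2}}{2} + \frac{1}{2}} \left(\frac{3 z^{3}}{2} + \frac{z}{3} - 2 + \frac{3}{4 \left(2 z^{2} + \frac{2}{3}\right)}\right)}{3} is an antiderivative of f.
Check: d/dz[- \frac{5 \sqrt{\frac{3 z^{2}}{2} + \frac{1}{2}} \left(\frac{3 z^{3}}{2} + \frac{z}{3} - 2 + \frac{3}{4 \left(2 z^{2} + \frac{2}{3}\right)}\right)}{3}] = \frac{- 6480 \sqrt{2} z^{6} - 4500 \sqrt{2} z^{4} + 2160 \sqrt{2} z^{3} - 900 \sqrt{2} z^{2} + 1125 \sqrt{2} z - 40 \sqrt{2}}{432 z^{2} \sqrt{3 z^{2} + 1} + 144 \sqrt{3 z^{2} + 1}}, which equals f(z).
F(0) = \frac{35 \sqrt{2}}{48}; F(-2) = \frac{22745 \sqrt{26}}{1872}.
Integral = F(0) - F(-2) = - \frac{22745 \sqrt{26}}{1872} + \frac{35 \sqrt{2}}{48}.

Antiderivative: F(z) = - \frac{5 \sqrt{\frac{3 z^{2}}{2} + \frac{1}{2}} \left(\frac{3 z^{3}}{2} + \frac{z}{3} - 2 + \frac{3}{4 \left(2 z^{2} + \frac{2}{3}\right)}\right)}{3}; value = - \frac{22745 \sqrt{26}}{1872} + \frac{35 \sqrt{2}}{48}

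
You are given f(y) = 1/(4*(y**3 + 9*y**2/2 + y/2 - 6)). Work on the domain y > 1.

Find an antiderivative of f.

An antiderivative is F(y) = -log(2*y + 3)/25 + log(y**2 + 3*y - 4)/50.

The denominator factors as 2*(y - 1)*(y + 4)*(2*y + 3); partial fractions split f into directly integrable pieces: -2/(25*(2*y + 3)) + 1/(50*(y + 4)) + 1/(50*(y - 1)).
Check: d/dy[-log(2*y + 3)/25 + log(y**2 + 3*y - 4)/50] = 1/(4*y**3 + 18*y**2 + 2*y - 24), which equals f(y).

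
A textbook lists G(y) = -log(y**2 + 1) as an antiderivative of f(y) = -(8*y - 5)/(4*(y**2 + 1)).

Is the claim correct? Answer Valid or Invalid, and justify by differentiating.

Invalid: d/dy[G] - f = -5/(4*y**2 + 4), which is not 0.

d/dy[G] = -2*y/(y**2 + 1)
d/dy[G] - f(y) = -5/(4*y**2 + 4) != 0.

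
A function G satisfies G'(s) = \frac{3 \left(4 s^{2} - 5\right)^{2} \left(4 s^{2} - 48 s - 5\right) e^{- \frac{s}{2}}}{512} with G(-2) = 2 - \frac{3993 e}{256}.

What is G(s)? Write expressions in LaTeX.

G'(s) has the shape u'v + uv' for u = \frac{3 \left(\frac{5}{4} - s^{2}\right)^{3}}{4} and v = e^{- \frac{s}{2}} — it is the derivative of the product u*v.
A general antiderivative is \frac{3 \left(\frac{5}{4} - s^{2}\right)^{3} e^{- \frac{s}{2}}}{4} + C.
The condition gives C = 2 - \frac{3993 e}{256} - (- \frac{3993 e}{256}) = 2.
So G(s) = \frac{\left(3 \left(5 - 4 s^{2}\right)^{3} + 512 e^{\frac{s}{2}}\right) e^{- \frac{s}{2}}}{256}.
Check: d/ds[\frac{\left(3 \left(5 - 4 s^{2}\right)^{3} + 512 e^{\frac{s}{2}}\right) e^{- \frac{s}{2}}}{256}] = \frac{\left(192 s^{6} - 2304 s^{5} - 720 s^{4} + 5760 s^{3} + 900 s^{2} - 3600 s - 375\right) e^{- \frac{s}{2}}}{512}, which equals G'(s).

G(s) = \frac{\left(3 \left(5 - 4 s^{2}\right)^{3} + 512 e^{\frac{s}{2}}\right) e^{- \frac{s}{2}}}{256}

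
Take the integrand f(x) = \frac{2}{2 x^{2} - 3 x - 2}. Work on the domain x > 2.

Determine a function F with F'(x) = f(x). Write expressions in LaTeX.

Factor the denominator (\left(x - 2\right) \left(2 x + 1\right)) and decompose: f = - \frac{4}{5 \left(2 x + 1\right)} + \frac{2}{5 \left(x - 2\right)}; each piece integrates to a log, atan, or power term.
Check: d/dx[\frac{2 \log{\left(x - 2 \right)}}{5} - \frac{2 \log{\left(x + \frac{1}{2} \right)}}{5}] = \frac{2}{2 x^{2} - 3 x - 2} = f(x).

An antiderivative is F(x) = \frac{2 \log{\left(x - 2 \right)}}{5} - \frac{2 \log{\left(x + \frac{1}{2} \right)}}{5}.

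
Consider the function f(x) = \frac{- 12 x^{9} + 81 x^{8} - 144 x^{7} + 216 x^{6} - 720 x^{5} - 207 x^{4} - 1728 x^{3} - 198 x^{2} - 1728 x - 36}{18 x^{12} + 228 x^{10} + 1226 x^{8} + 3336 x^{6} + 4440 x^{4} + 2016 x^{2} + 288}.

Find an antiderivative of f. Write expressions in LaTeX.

An antiderivative is F(x) = - \frac{3 x}{4 \left(\frac{x^{4}}{2} + 3 x^{2} + 6\right)} + \frac{1}{3 x^{2} + 1}.

Check any antiderivative F(x) by computing F'(x) and comparing it with f(x).
Check: d/dx[- \frac{3 x}{4 \left(\frac{x^{4}}{2} + 3 x^{2} + 6\right)} + \frac{1}{3 x^{2} + 1}] = \frac{- 12 x^{9} + 81 x^{8} - 144 x^{7} + 216 x^{6} - 720 x^{5} - 207 x^{4} - 1728 x^{3} - 198 x^{2} - 1728 x - 36}{18 x^{12} + 228 x^{10} + 1226 x^{8} + 3336 x^{6} + 4440 x^{4} + 2016 x^{2} + 288} = f(x).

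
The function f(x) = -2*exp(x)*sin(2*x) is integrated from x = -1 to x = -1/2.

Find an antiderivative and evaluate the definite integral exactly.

Antiderivative: F(x) = -2*exp(x)*sin(2*x)/5 + 4*exp(x)*cos(2*x)/5; value = -2*exp(-1)*sin(2)/5 - 4*exp(-1)*cos(2)/5 + 2*exp(-1/2)*sin(1)/5 + 4*exp(-1/2)*cos(1)/5

An antiderivative F(x) passes only if d/dx[F] lands on f(x) exactly.
F(x) = -2*exp(x)*sin(2*x)/5 + 4*exp(x)*cos(2*x)/5 is an antiderivative of f.
Check: d/dx[-2*exp(x)*sin(2*x)/5 + 4*exp(x)*cos(2*x)/5] = -2*exp(x)*sin(2*x) = f(x).
F(-1/2) = 2*exp(-1/2)*sin(1)/5 + 4*exp(-1/2)*cos(1)/5; F(-1) = 4*exp(-1)*cos(2)/5 + 2*exp(-1)*sin(2)/5.
Integral = F(-1/2) - F(-1) = -2*exp(-1)*sin(2)/5 - 4*exp(-1)*cos(2)/5 + 2*exp(-1/2)*sin(1)/5 + 4*exp(-1/2)*cos(1)/5.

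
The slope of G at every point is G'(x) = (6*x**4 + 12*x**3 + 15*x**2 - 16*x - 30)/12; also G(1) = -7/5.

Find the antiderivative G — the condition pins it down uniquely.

G(x) = (6*x**5 + 15*x**4 + 25*x**3 - 40*x**2 - 150*x + 60)/60

Check a candidate G(x) by differentiating: d/dx[G] must match the given G'(x).
A general antiderivative is x**5/10 + x**4/4 + 5*x**3/12 - 2*x**2/3 - 5*x/2 + C.
The condition gives C = -7/5 - (-12/5) = 1.
So G(x) = (6*x**5 + 15*x**4 + 25*x**3 - 40*x**2 - 150*x + 60)/60.
Check: d/dx[(6*x**5 + 15*x**4 + 25*x**3 - 40*x**2 - 150*x + 60)/60] = x**4/2 + x**3 + 5*x**2/4 - 4*x/3 - 5/2, which equals G'(x).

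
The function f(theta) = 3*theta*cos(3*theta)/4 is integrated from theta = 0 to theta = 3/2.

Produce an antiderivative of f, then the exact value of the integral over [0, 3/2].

An antiderivative F(theta) passes only if d/dtheta[F] lands on f(theta) exactly.
F(theta) = theta*sin(3*theta)/4 + cos(3*theta)/12 is an antiderivative of f.
Check: d/dtheta[theta*sin(3*theta)/4 + cos(3*theta)/12] = 3*theta*cos(3*theta)/4 = f(theta).
F(3/2) = 3*sin(9/2)/8 + cos(9/2)/12; F(0) = 1/12.
Integral = F(3/2) - F(0) = 3*sin(9/2)/8 - 1/12 + cos(9/2)/12.

Antiderivative: F(theta) = theta*sin(3*theta)/4 + cos(3*theta)/12; value = 3*sin(9/2)/8 - 1/12 + cos(9/2)/12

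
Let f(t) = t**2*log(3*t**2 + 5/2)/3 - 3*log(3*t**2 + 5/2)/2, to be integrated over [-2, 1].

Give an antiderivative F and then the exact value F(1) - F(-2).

The integrand splits into summands that can be handled one at a time.
F(t) = -2*t**3/27 + 86*t/27 + (t**3/9 - 3*t/2)*log(3*t**2 + 5/2) - 43*sqrt(30)*atan(sqrt(30)*t/5)/81 is an antiderivative of f.
Check: d/dt[-2*t**3/27 + 86*t/27 + (t**3/9 - 3*t/2)*log(3*t**2 + 5/2) - 43*sqrt(30)*atan(sqrt(30)*t/5)/81] = t**2*log(3*t**2 + 5/2)/3 - 3*log(3*t**2 + 5/2)/2 = f(t).
F(1) = -43*sqrt(30)*atan(sqrt(30)/5)/81 - 25*log(11/2)/18 + 28/9; F(-2) = -52/9 + 43*sqrt(30)*atan(2*sqrt(30)/5)/81 + 19*log(29/2)/9.
Integral = F(1) - F(-2) = -19*log(29/2)/9 - 43*sqrt(30)*atan(2*sqrt(30)/5)/81 - 43*sqrt(30)*atan(sqrt(30)/5)/81 - 25*log(11/2)/18 + 80/9.

Antiderivative: F(t) = -2*t**3/27 + 86*t/27 + (t**3/9 - 3*t/2)*log(3*t**2 + 5/2) - 43*sqrt(30)*atan(sqrt(30)*t/5)/81; value = -19*log(29/2)/9 - 43*sqrt(30)*atan(2*sqrt(30)/5)/81 - 43*sqrt(30)*atan(sqrt(30)/5)/81 - 25*log(11/2)/18 + 80/9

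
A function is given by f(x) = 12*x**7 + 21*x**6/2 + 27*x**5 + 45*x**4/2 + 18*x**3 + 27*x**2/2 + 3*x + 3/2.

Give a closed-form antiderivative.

An antiderivative is F(x) = 3*x*(x + 1)*(x**2 + 1)**3/2.

f has the shape u'v + uv' for u = -3*(-x**2 - 1)**3/2 and v = x**2 + x — it is the derivative of the product u*v.
Check: d/dx[3*x*(x + 1)*(x**2 + 1)**3/2] = 12*x**7 + 21*x**6/2 + 27*x**5 + 45*x**4/2 + 18*x**3 + 27*x**2/2 + 3*x + 3/2 = f(x).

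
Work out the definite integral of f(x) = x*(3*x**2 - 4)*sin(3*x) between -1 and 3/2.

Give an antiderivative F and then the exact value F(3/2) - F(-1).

Antiderivative: F(x) = -x**3*cos(3*x) + x**2*sin(3*x) + 2*x*cos(3*x) - 2*sin(3*x)/3; value = 19*sin(9/2)/12 + cos(3) + sin(3)/3 - 3*cos(9/2)/8

Check any antiderivative F(x) by computing F'(x) and comparing it with f(x).
F(x) = -x**3*cos(3*x) + x**2*sin(3*x) + 2*x*cos(3*x) - 2*sin(3*x)/3 is an antiderivative of f.
Check: d/dx[-x**3*cos(3*x) + x**2*sin(3*x) + 2*x*cos(3*x) - 2*sin(3*x)/3] = 3*x**3*sin(3*x) - 4*x*sin(3*x), which equals f(x).
F(3/2) = 19*sin(9/2)/12 - 3*cos(9/2)/8; F(-1) = -sin(3)/3 - cos(3).
Integral = F(3/2) - F(-1) = 19*sin(9/2)/12 + cos(3) + sin(3)/3 - 3*cos(9/2)/8.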